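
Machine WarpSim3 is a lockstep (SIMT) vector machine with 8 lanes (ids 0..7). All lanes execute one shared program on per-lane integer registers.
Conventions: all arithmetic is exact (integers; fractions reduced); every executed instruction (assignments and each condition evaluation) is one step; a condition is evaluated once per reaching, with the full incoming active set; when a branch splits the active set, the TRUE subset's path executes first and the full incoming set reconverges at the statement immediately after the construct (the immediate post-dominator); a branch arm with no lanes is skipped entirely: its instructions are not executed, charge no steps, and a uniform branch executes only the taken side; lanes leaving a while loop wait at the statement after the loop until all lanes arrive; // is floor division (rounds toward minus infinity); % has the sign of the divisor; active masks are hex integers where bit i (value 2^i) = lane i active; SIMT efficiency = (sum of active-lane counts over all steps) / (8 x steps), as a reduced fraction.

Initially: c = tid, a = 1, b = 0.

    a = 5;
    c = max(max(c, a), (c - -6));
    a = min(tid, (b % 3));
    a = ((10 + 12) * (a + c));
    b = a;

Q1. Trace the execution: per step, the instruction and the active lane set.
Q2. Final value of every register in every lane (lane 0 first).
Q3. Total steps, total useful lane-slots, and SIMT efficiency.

step 0: a <- 5                       0xff
step 1: c <- max(max(c, a), (c - -6)) 0xff
step 2: a <- min(tid, (b % 3))       0xff
step 3: a <- ((10 + 12) * (a + c))   0xff
step 4: b <- a                       0xff

Answer: 5 steps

c: 6,7,8,9,10,11,12,13
a: 132,154,176,198,220,242,264,286
b: 132,154,176,198,220,242,264,286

steps = 5; useful = 40; efficiency = 40/40 = 1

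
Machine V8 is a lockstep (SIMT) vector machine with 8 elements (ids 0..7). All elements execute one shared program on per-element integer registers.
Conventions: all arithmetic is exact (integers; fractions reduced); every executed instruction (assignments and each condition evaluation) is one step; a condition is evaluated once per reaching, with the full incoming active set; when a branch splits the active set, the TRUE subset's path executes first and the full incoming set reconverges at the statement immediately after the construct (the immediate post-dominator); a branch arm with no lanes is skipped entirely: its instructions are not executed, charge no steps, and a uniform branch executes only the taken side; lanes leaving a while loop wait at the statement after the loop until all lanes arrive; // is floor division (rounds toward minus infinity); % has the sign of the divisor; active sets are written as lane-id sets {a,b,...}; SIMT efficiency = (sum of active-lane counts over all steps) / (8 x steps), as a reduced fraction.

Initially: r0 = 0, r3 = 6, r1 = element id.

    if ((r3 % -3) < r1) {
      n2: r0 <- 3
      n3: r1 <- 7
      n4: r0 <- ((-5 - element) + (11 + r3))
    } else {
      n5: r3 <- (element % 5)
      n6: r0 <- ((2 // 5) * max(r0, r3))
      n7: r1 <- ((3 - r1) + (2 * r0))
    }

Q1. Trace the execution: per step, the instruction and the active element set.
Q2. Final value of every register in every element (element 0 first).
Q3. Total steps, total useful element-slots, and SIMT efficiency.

step 0: eval ((r3 % -3) < r1)        {0,1,2,3,4,5,6,7}
step 1: r0 <- 3                      {1,2,3,4,5,6,7}
step 2: r1 <- 7                      {1,2,3,4,5,6,7}
step 3: r0 <- ((-5 - element) + (11 + r3)) {1,2,3,4,5,6,7}
step 4: r3 <- (element % 5)          {0}
step 5: r0 <- ((2 // 5) * max(r0, r3)) {0}
step 6: r1 <- ((3 - r1) + (2 * r0))  {0}

Answer: 7 steps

r0: 0,11,10,9,8,7,6,5
r3: 0,6,6,6,6,6,6,6
r1: 3,7,7,7,7,7,7,7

steps = 7; useful = 32; efficiency = 32/56 = 4/7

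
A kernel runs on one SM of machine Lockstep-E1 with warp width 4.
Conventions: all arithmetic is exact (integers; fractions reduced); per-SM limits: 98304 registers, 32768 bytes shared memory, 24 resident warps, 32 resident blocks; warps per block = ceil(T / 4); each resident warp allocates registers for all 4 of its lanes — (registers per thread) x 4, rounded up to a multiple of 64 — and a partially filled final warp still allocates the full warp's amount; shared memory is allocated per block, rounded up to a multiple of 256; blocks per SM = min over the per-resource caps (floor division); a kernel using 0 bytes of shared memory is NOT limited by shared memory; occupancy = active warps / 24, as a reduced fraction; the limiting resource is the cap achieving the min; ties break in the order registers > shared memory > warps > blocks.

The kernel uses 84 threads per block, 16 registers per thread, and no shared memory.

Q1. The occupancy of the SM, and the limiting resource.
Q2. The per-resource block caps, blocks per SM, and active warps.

Answer: occupancy 7/8, limited by warps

registers: 73 blocks
shared memory: no limit (kernel uses none)
warps: 1 block
blocks: 32 blocks

Answer: 1 block, 21 active warps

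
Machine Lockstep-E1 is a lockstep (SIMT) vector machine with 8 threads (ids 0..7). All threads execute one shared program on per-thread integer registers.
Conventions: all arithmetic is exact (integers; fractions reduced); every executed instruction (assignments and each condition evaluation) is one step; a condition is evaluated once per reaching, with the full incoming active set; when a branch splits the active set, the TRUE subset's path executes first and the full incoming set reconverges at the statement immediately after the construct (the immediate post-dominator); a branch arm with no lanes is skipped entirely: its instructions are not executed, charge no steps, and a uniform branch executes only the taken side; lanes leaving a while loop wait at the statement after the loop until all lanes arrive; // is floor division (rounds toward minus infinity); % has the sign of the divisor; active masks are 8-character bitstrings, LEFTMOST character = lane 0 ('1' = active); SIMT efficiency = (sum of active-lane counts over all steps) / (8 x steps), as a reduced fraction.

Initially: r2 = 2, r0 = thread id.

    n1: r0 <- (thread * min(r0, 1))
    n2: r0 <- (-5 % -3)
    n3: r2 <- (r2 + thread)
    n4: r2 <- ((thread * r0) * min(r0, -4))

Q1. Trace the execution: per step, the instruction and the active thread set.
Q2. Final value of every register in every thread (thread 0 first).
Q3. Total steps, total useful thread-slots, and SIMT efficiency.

step 0: r0 <- (thread * min(r0, 1))  11111111
step 1: r0 <- (-5 % -3)              11111111
step 2: r2 <- (r2 + thread)          11111111
step 3: r2 <- ((thread * r0) * min(r0, -4)) 11111111

Answer: 4 steps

r2: 0,8,16,24,32,40,48,56
r0: -2,-2,-2,-2,-2,-2,-2,-2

steps = 4; useful = 32; efficiency = 32/32 = 1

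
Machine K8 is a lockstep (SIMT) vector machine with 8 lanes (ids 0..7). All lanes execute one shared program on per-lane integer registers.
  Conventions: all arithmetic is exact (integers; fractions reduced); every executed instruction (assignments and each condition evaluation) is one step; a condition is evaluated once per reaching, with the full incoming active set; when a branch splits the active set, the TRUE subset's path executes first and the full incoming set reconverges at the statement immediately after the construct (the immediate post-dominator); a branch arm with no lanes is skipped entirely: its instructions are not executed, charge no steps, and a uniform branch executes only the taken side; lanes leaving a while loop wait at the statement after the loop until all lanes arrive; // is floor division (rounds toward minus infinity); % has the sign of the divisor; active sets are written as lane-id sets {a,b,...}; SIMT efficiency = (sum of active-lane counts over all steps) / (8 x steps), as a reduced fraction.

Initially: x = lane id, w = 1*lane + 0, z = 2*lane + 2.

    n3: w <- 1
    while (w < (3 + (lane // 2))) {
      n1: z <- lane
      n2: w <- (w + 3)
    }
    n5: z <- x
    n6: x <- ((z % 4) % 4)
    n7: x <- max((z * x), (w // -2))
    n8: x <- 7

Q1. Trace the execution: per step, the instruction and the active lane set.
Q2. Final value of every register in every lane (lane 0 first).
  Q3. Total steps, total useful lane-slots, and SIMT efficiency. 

step 0: w <- 1                       {0,1,2,3,4,5,6,7}
step 1: eval (w < (3 + (lane // 2))) {0,1,2,3,4,5,6,7}
step 2: z <- lane                    {0,1,2,3,4,5,6,7}
step 3: w <- (w + 3)                 {0,1,2,3,4,5,6,7}
step 4: eval (w < (3 + (lane // 2))) {0,1,2,3,4,5,6,7}
step 5: z <- lane                    {4,5,6,7}
step 6: w <- (w + 3)                 {4,5,6,7}
step 7: eval (w < (3 + (lane // 2))) {4,5,6,7}
step 8: z <- x                       {0,1,2,3,4,5,6,7}
step 9: x <- ((z % 4) % 4)           {0,1,2,3,4,5,6,7}
step 10: x <- max((z * x), (w // -2)) {0,1,2,3,4,5,6,7}
step 11: x <- 7                       {0,1,2,3,4,5,6,7}

Answer: 12 steps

x: 7,7,7,7,7,7,7,7
w: 4,4,4,4,7,7,7,7
z: 0,1,2,3,4,5,6,7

steps = 12; useful = 84; efficiency = 84/96 = 7/8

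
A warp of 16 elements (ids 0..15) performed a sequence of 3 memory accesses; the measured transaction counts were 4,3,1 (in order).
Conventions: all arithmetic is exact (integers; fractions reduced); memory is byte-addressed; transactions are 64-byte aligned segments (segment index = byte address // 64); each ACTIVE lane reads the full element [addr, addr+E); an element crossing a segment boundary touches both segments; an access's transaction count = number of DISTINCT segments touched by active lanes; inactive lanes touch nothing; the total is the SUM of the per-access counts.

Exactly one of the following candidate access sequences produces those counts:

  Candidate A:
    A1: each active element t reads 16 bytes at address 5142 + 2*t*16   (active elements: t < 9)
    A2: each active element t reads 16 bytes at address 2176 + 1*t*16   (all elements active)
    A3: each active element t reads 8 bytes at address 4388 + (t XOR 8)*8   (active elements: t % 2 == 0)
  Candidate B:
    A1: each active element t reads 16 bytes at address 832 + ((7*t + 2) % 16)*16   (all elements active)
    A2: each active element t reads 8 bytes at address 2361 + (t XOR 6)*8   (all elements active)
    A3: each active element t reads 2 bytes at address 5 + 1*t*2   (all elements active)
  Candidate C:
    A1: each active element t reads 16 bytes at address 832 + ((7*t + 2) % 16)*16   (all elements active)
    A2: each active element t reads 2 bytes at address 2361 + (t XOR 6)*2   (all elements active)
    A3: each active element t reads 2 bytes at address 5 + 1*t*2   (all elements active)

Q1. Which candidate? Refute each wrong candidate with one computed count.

A: A1 gives 5 transactions, not 4
C: A2 gives 2 transactions, not 3
B: all counts match (4,3,1)

Answer: B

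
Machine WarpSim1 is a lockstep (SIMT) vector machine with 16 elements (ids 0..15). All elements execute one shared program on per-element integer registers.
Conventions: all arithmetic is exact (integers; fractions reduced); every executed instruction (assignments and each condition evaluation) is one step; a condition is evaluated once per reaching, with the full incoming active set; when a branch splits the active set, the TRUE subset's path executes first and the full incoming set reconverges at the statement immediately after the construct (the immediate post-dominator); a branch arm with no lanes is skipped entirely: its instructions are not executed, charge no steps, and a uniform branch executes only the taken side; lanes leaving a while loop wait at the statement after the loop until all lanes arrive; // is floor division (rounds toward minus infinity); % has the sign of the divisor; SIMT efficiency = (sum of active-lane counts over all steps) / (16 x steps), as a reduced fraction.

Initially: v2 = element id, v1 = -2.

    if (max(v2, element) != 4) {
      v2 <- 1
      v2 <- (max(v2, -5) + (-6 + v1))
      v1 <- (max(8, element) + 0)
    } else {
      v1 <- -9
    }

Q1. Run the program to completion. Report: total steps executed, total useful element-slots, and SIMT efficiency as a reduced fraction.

Answer: 5 steps, 62 useful, 31/40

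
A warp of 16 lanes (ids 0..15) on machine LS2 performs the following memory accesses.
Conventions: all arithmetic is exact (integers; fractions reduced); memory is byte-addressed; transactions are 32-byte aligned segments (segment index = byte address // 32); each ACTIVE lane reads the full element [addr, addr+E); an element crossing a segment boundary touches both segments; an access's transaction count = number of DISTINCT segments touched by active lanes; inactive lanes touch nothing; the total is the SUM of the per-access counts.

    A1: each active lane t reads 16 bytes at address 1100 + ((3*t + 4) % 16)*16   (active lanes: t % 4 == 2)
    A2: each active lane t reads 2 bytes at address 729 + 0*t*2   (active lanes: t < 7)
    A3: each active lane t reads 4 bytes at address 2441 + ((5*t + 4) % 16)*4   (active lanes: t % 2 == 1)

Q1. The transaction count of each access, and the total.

A1: 4 transactions
A2: 1 transaction
A3: 3 transactions

Answer: 4,1,3; total 8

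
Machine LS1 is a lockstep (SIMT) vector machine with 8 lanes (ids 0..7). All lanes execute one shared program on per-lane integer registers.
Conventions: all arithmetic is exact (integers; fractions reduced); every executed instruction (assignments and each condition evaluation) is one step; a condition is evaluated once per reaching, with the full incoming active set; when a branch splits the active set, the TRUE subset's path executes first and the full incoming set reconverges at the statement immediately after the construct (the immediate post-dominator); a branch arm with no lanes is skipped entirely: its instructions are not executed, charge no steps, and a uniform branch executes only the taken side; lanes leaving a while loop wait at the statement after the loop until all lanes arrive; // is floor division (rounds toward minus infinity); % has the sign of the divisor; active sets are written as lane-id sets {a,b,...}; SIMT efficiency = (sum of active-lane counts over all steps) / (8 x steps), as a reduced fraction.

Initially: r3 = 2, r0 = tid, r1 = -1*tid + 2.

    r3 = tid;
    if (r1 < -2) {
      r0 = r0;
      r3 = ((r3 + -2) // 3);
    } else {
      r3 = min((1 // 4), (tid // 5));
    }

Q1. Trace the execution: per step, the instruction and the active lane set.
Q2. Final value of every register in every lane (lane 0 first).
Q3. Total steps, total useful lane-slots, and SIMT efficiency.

step 0: r3 <- tid                    {0,1,2,3,4,5,6,7}
step 1: eval (r1 < -2)               {0,1,2,3,4,5,6,7}
step 2: r0 <- r0                     {5,6,7}
step 3: r3 <- ((r3 + -2) // 3)       {5,6,7}
step 4: r3 <- min((1 // 4), (tid // 5)) {0,1,2,3,4}

Answer: 5 steps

r3: 0,0,0,0,0,1,1,1
r0: 0,1,2,3,4,5,6,7
r1: 2,1,0,-1,-2,-3,-4,-5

steps = 5; useful = 27; efficiency = 27/40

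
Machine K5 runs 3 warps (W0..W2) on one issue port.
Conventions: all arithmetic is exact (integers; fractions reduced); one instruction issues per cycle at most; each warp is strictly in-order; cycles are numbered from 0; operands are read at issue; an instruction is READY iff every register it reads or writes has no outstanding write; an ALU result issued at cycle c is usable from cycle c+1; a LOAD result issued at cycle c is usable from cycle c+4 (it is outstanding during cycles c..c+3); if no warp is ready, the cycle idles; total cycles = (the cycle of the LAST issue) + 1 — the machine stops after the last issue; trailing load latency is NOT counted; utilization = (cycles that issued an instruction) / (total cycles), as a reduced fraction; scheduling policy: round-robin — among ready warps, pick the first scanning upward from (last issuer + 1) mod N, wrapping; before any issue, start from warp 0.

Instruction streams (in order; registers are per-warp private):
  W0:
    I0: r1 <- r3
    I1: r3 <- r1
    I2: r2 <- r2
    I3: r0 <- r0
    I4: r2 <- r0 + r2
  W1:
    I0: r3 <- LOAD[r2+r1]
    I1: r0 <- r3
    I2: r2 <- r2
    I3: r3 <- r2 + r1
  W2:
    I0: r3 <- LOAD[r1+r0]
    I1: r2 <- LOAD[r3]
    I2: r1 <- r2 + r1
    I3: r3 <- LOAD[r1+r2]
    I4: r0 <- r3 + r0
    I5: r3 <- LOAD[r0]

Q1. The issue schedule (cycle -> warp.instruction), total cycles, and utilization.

cycle 0: W0.I0
cycle 1: W1.I0
cycle 2: W2.I0
cycle 3: W0.I1
cycle 4: W0.I2
cycle 5: W1.I1
cycle 6: W2.I1
cycle 7: W0.I3
cycle 8: W1.I2
cycle 9: W0.I4
cycle 10: W1.I3
cycle 11: W2.I2
cycle 12: W2.I3
cycle 13: idle
cycle 14: idle
cycle 15: idle
cycle 16: W2.I4
cycle 17: W2.I5

Answer: 18 cycles, utilization 5/6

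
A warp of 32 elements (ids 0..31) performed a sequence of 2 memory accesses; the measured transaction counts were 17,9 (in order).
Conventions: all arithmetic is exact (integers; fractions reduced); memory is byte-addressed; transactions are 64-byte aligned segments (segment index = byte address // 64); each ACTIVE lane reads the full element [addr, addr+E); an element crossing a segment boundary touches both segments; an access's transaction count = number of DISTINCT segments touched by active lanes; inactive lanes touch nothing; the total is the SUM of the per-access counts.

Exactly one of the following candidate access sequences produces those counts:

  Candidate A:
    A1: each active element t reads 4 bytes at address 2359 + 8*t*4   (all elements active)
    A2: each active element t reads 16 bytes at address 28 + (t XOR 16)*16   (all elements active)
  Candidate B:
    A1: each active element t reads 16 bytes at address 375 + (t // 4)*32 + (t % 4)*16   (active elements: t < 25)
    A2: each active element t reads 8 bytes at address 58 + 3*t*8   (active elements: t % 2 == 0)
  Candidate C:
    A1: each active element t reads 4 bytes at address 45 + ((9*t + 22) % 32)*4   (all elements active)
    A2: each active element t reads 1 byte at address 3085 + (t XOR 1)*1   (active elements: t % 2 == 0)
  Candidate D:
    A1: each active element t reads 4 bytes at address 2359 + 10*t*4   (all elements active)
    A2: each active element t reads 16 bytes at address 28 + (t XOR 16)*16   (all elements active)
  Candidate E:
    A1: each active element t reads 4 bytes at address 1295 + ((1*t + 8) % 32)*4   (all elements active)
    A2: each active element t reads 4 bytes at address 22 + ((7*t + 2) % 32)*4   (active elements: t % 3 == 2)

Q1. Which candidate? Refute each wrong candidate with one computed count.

B: A1 gives 5 transactions, not 17
C: A1 gives 3 transactions, not 17
D: A1 gives 21 transactions, not 17
E: A1 gives 3 transactions, not 17
A: all counts match (17,9)

Answer: A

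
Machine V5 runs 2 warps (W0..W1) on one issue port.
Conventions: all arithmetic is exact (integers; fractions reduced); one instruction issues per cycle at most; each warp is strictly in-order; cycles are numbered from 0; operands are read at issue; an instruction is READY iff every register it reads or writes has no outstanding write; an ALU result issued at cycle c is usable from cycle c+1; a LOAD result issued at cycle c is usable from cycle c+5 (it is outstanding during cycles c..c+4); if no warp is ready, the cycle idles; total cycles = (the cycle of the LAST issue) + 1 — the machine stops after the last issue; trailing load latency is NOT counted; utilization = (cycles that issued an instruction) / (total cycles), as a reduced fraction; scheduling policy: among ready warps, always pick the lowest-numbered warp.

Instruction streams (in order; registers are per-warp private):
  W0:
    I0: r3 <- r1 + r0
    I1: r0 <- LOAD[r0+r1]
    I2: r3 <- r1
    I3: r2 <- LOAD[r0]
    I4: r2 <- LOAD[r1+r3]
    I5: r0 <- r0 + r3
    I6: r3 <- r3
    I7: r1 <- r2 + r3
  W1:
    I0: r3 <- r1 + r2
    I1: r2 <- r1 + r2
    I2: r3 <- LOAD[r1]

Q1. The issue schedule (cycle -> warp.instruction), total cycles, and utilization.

cycle 0: W0.I0
cycle 1: W0.I1
cycle 2: W0.I2
cycle 3: W1.I0
cycle 4: W1.I1
cycle 5: W1.I2
cycle 6: W0.I3
cycle 7: idle
cycle 8: idle
cycle 9: idle
cycle 10: idle
cycle 11: W0.I4
cycle 12: W0.I5
cycle 13: W0.I6
cycle 14: idle
cycle 15: idle
cycle 16: W0.I7

Answer: 17 cycles, utilization 11/17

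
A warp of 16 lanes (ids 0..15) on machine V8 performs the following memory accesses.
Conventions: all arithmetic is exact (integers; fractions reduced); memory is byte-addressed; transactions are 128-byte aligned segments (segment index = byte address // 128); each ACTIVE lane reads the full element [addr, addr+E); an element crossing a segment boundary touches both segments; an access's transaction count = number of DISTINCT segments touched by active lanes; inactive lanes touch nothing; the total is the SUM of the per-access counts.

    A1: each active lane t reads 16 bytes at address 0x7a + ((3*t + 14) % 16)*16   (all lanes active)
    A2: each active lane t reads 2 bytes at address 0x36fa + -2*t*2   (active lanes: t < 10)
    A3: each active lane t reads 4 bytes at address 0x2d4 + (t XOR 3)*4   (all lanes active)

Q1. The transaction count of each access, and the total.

A1: 3 transactions
A2: 1 transaction
A3: 2 transactions

Answer: 3,1,2; total 6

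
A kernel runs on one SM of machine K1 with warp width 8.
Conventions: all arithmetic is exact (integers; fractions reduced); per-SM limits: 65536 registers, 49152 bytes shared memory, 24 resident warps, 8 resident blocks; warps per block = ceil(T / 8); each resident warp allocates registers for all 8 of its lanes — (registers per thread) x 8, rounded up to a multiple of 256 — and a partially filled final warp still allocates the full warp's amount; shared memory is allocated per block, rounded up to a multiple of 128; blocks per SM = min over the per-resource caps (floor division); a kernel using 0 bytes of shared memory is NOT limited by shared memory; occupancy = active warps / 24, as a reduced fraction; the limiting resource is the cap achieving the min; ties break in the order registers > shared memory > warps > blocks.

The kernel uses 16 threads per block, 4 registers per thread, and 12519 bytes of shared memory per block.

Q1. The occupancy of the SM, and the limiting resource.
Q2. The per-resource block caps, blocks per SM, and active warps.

Answer: occupancy 1/4, limited by shared memory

registers: 128 blocks
shared memory: 3 blocks
warps: 12 blocks
blocks: 8 blocks

Answer: 3 blocks, 6 active warps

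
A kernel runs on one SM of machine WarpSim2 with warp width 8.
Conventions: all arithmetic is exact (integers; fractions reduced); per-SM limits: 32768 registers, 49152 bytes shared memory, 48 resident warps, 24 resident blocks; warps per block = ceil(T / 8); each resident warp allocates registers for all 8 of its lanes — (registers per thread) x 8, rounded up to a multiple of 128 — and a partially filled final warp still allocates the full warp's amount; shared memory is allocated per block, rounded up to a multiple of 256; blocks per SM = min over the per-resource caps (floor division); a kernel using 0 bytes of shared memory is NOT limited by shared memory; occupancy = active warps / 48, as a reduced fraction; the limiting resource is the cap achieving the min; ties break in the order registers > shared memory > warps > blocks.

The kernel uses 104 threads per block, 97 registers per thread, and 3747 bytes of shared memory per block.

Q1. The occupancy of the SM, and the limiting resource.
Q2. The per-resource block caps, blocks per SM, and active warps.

Answer: occupancy 13/24, limited by registers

registers: 2 blocks
shared memory: 12 blocks
warps: 3 blocks
blocks: 24 blocks

Answer: 2 blocks, 26 active warps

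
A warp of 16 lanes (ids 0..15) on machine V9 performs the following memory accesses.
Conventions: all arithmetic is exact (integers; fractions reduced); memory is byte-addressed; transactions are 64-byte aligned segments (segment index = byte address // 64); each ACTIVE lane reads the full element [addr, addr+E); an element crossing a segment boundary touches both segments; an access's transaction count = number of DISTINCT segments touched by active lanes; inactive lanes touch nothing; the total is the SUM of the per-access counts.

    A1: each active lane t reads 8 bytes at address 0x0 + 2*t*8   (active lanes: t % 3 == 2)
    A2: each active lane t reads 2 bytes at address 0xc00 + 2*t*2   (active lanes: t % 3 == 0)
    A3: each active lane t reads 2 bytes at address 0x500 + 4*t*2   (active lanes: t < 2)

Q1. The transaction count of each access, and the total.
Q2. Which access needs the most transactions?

A1: 4 transactions
A2: 1 transaction
A3: 1 transaction

Answer: 4,1,1; total 6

Answer: A1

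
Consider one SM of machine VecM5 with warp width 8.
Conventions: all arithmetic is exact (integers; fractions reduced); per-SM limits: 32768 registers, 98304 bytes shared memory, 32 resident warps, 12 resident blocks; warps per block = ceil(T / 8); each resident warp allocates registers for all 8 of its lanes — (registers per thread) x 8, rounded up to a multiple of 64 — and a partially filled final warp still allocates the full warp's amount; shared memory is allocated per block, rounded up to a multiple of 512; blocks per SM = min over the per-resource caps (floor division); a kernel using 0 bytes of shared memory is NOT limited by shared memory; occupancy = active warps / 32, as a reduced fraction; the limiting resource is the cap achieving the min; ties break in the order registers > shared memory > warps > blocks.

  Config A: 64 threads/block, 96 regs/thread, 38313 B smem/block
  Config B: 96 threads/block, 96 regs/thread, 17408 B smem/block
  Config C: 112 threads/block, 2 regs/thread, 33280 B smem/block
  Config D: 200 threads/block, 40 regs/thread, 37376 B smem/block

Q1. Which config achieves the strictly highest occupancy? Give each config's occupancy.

occupancies: A 1/2, B 3/4, C 7/8, D 25/32

Answer: C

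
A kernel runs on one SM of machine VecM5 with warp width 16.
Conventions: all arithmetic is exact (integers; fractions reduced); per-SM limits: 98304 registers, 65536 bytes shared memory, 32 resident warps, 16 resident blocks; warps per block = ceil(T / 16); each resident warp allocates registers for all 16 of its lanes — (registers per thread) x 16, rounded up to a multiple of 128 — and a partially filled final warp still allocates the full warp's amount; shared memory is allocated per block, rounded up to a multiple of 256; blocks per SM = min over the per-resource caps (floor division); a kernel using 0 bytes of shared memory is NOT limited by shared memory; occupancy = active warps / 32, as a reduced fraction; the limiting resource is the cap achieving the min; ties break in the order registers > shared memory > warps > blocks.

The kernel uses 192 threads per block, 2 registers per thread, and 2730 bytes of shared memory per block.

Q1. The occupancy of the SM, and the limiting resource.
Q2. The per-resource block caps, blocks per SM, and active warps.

Answer: occupancy 3/4, limited by warps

registers: 64 blocks
shared memory: 23 blocks
warps: 2 blocks
blocks: 16 blocks

Answer: 2 blocks, 24 active warps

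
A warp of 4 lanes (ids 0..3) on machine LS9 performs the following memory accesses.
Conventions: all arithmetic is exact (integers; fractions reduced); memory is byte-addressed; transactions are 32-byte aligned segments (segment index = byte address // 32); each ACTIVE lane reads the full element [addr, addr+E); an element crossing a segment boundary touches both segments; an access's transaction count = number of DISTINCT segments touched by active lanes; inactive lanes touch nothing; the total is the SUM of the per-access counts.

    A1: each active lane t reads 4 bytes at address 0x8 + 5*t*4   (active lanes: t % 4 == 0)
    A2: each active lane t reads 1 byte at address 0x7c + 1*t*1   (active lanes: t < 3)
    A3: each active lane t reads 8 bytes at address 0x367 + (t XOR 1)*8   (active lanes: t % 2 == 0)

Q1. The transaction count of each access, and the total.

A1: 1 transaction
A2: 1 transaction
A3: 2 transactions

Answer: 1,1,2; total 4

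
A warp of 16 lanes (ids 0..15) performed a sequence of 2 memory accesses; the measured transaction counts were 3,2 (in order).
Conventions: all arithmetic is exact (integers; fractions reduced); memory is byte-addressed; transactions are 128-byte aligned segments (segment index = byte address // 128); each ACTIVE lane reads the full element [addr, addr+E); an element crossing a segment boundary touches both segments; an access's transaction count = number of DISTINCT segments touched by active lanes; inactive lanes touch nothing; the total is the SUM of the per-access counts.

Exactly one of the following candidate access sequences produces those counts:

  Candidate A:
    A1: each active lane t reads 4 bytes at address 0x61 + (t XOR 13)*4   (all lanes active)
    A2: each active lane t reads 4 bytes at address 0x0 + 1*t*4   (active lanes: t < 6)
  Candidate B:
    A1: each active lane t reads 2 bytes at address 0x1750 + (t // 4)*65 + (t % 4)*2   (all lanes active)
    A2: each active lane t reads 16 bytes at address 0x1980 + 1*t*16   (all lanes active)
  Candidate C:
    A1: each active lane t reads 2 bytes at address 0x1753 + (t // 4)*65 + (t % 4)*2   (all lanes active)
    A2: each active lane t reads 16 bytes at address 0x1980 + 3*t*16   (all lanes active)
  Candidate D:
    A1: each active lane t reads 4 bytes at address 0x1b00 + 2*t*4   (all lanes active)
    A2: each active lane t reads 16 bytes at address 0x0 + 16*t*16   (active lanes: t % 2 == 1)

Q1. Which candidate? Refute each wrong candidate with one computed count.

A: A1 gives 2 transactions, not 3
C: A2 gives 6 transactions, not 2
D: A1 gives 1 transaction, not 3
B: all counts match (3,2)

Answer: B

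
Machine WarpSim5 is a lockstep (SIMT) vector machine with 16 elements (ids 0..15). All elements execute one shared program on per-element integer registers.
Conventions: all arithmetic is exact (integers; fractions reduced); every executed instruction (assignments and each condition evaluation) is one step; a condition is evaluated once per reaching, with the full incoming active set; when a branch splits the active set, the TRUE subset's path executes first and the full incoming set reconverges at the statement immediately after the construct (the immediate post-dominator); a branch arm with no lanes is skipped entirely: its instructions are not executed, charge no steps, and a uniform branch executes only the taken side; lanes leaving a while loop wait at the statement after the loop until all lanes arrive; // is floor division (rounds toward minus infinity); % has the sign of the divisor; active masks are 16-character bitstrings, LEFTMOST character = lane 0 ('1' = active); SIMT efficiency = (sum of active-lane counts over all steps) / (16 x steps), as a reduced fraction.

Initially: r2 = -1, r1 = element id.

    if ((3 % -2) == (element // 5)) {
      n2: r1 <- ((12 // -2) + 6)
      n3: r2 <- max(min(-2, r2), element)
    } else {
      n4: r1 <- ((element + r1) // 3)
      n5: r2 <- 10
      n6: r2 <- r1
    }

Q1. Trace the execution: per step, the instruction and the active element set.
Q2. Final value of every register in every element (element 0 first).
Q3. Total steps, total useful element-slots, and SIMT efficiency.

step 0: eval ((3 % -2) == (element // 5)) 1111111111111111
step 1: r1 <- ((element + r1) // 3)  1111111111111111
step 2: r2 <- 10                     1111111111111111
step 3: r2 <- r1                     1111111111111111

Answer: 4 steps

r2: 0,0,1,2,2,3,4,4,5,6,6,7,8,8,9,10
r1: 0,0,1,2,2,3,4,4,5,6,6,7,8,8,9,10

steps = 4; useful = 64; efficiency = 64/64 = 1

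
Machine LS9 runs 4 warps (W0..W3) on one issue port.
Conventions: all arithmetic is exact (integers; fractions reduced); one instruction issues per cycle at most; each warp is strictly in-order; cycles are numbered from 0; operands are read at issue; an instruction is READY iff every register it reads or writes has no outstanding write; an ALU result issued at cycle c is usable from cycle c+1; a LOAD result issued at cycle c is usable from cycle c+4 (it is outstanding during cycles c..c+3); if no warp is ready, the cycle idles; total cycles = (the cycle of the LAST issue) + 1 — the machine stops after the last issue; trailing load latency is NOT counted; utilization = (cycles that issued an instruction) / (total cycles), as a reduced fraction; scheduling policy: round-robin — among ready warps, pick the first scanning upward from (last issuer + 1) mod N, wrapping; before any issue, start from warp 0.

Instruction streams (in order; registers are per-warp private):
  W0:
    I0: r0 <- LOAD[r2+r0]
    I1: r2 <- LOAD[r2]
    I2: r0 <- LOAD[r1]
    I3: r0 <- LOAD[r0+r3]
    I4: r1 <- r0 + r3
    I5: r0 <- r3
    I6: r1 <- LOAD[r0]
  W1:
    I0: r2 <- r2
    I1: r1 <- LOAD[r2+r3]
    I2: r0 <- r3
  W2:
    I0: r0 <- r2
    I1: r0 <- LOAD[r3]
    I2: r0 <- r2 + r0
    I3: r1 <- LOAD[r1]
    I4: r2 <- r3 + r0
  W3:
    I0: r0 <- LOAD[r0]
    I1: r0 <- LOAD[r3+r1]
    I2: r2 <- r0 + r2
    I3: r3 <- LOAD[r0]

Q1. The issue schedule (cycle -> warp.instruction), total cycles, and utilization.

cycle 0: W0.I0
cycle 1: W1.I0
cycle 2: W2.I0
cycle 3: W3.I0
cycle 4: W0.I1
cycle 5: W1.I1
cycle 6: W2.I1
cycle 7: W3.I1
cycle 8: W0.I2
cycle 9: W1.I2
cycle 10: W2.I2
cycle 11: W3.I2
cycle 12: W0.I3
cycle 13: W2.I3
cycle 14: W3.I3
cycle 15: W2.I4
cycle 16: W0.I4
cycle 17: W0.I5
cycle 18: W0.I6

Answer: 19 cycles, utilization 1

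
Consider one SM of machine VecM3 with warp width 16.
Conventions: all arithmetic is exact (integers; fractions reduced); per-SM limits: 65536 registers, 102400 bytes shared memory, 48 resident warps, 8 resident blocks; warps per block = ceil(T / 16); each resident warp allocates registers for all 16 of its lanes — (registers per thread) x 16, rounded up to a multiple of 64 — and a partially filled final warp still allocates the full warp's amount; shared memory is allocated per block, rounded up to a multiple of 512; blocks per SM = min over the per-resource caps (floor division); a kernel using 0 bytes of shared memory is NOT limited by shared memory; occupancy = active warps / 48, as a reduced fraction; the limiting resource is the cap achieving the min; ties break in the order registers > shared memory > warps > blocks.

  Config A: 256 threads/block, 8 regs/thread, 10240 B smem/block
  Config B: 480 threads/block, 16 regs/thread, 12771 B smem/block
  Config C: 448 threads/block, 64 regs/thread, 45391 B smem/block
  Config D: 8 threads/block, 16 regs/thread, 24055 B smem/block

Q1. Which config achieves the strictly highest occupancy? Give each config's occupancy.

occupancies: A 1, B 5/8, C 7/12, D 1/12

Answer: A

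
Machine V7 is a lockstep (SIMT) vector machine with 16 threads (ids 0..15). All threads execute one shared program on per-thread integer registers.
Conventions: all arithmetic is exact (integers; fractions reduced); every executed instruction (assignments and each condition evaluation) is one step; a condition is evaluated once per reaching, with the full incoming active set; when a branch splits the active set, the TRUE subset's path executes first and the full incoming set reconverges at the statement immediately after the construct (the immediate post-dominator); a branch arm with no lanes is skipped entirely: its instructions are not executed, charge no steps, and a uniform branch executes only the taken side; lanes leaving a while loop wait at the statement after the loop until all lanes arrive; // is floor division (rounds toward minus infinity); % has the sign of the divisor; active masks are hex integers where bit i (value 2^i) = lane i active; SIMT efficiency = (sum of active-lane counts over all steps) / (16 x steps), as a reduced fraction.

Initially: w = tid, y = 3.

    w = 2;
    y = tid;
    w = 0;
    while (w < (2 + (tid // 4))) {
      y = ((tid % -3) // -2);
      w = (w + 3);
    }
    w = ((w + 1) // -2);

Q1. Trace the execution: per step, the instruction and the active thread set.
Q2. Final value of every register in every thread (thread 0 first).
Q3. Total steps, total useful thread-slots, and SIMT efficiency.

step 0: w <- 2                       0xffff
step 1: y <- tid                     0xffff
step 2: w <- 0                       0xffff
step 3: eval (w < (2 + (tid // 4)))  0xffff
step 4: y <- ((tid % -3) // -2)      0xffff
step 5: w <- (w + 3)                 0xffff
step 6: eval (w < (2 + (tid // 4)))  0xffff
step 7: y <- ((tid % -3) // -2)      0xff00
step 8: w <- (w + 3)                 0xff00
step 9: eval (w < (2 + (tid // 4)))  0xff00
step 10: w <- ((w + 1) // -2)         0xffff

Answer: 11 steps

w: -2,-2,-2,-2,-2,-2,-2,-2,-4,-4,-4,-4,-4,-4,-4,-4
y: 0,1,0,0,1,0,0,1,0,0,1,0,0,1,0,0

steps = 11; useful = 152; efficiency = 152/176 = 19/22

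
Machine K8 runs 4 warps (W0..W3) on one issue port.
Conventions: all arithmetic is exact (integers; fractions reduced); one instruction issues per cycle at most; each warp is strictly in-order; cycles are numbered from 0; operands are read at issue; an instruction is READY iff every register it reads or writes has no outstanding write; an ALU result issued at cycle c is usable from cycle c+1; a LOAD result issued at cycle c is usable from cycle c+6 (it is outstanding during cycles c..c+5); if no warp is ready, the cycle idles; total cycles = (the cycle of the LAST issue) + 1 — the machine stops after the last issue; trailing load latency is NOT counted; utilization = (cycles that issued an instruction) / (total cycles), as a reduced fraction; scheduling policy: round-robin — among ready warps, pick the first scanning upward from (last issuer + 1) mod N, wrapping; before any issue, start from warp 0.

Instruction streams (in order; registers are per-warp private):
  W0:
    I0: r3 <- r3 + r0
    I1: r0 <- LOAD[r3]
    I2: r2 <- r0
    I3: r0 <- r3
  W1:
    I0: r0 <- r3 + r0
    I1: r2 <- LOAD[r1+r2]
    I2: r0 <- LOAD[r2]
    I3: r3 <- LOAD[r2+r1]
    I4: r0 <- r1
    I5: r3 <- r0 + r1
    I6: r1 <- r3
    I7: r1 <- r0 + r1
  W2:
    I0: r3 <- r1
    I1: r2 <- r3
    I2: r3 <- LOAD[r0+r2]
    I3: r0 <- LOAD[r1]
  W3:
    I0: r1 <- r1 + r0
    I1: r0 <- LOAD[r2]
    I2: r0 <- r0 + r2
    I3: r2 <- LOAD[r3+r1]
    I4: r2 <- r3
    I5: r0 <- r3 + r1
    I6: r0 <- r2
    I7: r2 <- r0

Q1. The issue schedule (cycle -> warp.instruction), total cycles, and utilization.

cycle 0: W0.I0
cycle 1: W1.I0
cycle 2: W2.I0
cycle 3: W3.I0
cycle 4: W0.I1
cycle 5: W1.I1
cycle 6: W2.I1
cycle 7: W3.I1
cycle 8: W2.I2
cycle 9: W2.I3
cycle 10: W0.I2
cycle 11: W1.I2
cycle 12: W0.I3
cycle 13: W1.I3
cycle 14: W3.I2
cycle 15: W3.I3
cycle 16: idle
cycle 17: W1.I4
cycle 18: idle
cycle 19: W1.I5
cycle 20: W1.I6
cycle 21: W3.I4
cycle 22: W1.I7
cycle 23: W3.I5
cycle 24: W3.I6
cycle 25: W3.I7

Answer: 26 cycles, utilization 12/13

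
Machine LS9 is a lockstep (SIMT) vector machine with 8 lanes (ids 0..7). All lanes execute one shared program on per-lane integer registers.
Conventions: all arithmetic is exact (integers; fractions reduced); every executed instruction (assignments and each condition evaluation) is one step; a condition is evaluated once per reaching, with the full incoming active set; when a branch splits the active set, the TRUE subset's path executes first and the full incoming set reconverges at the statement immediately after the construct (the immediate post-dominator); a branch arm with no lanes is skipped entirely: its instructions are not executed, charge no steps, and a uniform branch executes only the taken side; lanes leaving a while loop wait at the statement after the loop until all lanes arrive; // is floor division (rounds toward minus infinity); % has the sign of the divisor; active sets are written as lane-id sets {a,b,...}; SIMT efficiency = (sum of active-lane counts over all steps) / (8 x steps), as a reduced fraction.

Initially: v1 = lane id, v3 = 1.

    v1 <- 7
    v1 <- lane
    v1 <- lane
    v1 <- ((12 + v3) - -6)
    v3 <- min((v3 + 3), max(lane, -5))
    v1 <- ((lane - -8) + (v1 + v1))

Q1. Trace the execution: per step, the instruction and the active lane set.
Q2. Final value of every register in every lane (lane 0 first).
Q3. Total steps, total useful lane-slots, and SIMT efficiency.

step 0: v1 <- 7                      {0,1,2,3,4,5,6,7}
step 1: v1 <- lane                   {0,1,2,3,4,5,6,7}
step 2: v1 <- lane                   {0,1,2,3,4,5,6,7}
step 3: v1 <- ((12 + v3) - -6)       {0,1,2,3,4,5,6,7}
step 4: v3 <- min((v3 + 3), max(lane, -5)) {0,1,2,3,4,5,6,7}
step 5: v1 <- ((lane - -8) + (v1 + v1)) {0,1,2,3,4,5,6,7}

Answer: 6 steps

v1: 46,47,48,49,50,51,52,53
v3: 0,1,2,3,4,4,4,4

steps = 6; useful = 48; efficiency = 48/48 = 1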